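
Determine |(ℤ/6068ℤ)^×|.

6068 = 2^2 · 37 · 41.
φ(6068) = 6068 · (1 − 1/2) · (1 − 1/37) · (1 − 1/41)
       = 6068 · 1440/3034 = 2880.

2880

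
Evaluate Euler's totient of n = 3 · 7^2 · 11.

840

φ(1617) = 1617 · (1 − 1/3) · (1 − 1/7) · (1 − 1/11)
       = 1617 · 120/231 = 840.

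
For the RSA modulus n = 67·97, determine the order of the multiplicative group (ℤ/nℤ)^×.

6336

φ(67) = 67 − 1 = 66.
φ(97) = 97 − 1 = 96.
Multiply: 66 · 96 = 6336.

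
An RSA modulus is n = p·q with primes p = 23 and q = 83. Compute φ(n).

φ(23) = 23 − 1 = 22.
φ(83) = 83 − 1 = 82.
Since φ is multiplicative, φ(1909) = 22 · 82 = 1804.

1804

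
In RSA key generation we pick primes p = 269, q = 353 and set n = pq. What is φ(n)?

φ(94957) = 94957 · (1 − 1/269) · (1 − 1/353)
       = 94957 · 94336/94957 = 94336.

94336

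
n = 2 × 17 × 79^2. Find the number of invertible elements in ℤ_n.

φ(2) = 2 − 1 = 1.
φ(17) = 17 − 1 = 16.
φ(79^2) = 79^2 − 79^1 = 6241 − 79 = 6162.
Since φ is multiplicative, φ(212194) = 1 · 16 · 6162 = 98592.

98592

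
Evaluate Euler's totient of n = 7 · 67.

396

φ(7) = 7 − 1 = 6.
φ(67) = 67 − 1 = 66.
Multiply: 6 · 66 = 396.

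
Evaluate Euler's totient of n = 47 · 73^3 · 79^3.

8591813347104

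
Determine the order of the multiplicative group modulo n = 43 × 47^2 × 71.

φ(6744077) = 6744077 · (1 − 1/43) · (1 − 1/47) · (1 − 1/71)
       = 6744077 · 135240/143491 = 6356280.

6356280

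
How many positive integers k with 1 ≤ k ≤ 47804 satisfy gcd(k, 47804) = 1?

20736

Factor 47804: 47804 = 2^2 · 17 · 19 · 37.
φ(47804) = 47804 · (1 − 1/2) · (1 − 1/17) · (1 − 1/19) · (1 − 1/37)
       = 47804 · 10368/23902 = 20736.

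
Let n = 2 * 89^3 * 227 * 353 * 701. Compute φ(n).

φ(2) = 2 − 1 = 1.
φ(89^3) = 89^2·(89−1) = 7921·88 = 697048.
φ(227) = 227 − 1 = 226.
φ(353) = 353 − 1 = 352.
φ(701) = 701 − 1 = 700.
φ(79198799056478) = 1 × 697048 × 226 × 352 × 700 = 38816093747200.

38816093747200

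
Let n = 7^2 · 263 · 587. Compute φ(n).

6448344

φ(7^2) = 7^2 − 7^1 = 49 − 7 = 42.
φ(263) = 263 − 1 = 262.
φ(587) = 587 − 1 = 586.
Multiply: 42 · 262 · 586 = 6448344.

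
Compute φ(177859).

142560

177859 = 11 · 19 · 23 · 37.
φ(177859) = 177859 · (1 − 1/11) · (1 − 1/19) · (1 − 1/23) · (1 − 1/37)
       = 177859 · 142560/177859 = 142560.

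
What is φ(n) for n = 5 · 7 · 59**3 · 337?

φ(5) = 5 − 1 = 4.
φ(7) = 7 − 1 = 6.
φ(59^3) = 59^3 − 59^2 = 205379 − 3481 = 201898.
φ(337) = 337 − 1 = 336.
φ(2422445305) = 4 × 6 × 201898 × 336 = 1628105472.

1628105472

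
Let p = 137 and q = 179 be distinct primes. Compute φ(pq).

φ(137) = 137 − 1 = 136.
φ(179) = 179 − 1 = 178.
Multiply: 136 · 178 = 24208.

24208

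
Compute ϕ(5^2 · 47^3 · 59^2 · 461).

3199052593600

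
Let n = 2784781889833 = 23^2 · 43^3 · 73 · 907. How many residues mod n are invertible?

φ(2784781889833) = 2784781889833 · (1 − 1/23) · (1 − 1/43) · (1 − 1/73) · (1 − 1/907)
       = 2784781889833 · 60274368/65482679 = 2563288047936.

2563288047936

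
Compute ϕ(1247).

First factor: 1247 = 29 * 43.
φ(29) = 29 − 1 = 28.
φ(43) = 43 − 1 = 42.
Since φ is multiplicative, φ(1247) = 28 · 42 = 1176.

1176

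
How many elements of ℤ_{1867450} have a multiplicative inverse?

1867450 = 2 * 5^2 * 13^3 * 17.
φ(2) = 2 − 1 = 1.
φ(5^2) = 5^1·(5−1) = 5·4 = 20.
φ(13^3) = 13^3 − 13^2 = 2197 − 169 = 2028.
φ(17) = 17 − 1 = 16.
φ(1867450) = 1 × 20 × 2028 × 16 = 648960.

648960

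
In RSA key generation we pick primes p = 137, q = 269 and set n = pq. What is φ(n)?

φ(pq) = (p−1)(q−1) = 136 · 268 = 36448.

36448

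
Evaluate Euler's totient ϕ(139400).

51200

Prime factorization: 139400 = 2^3 × 5^2 × 17 × 41.
φ(2^3) = 2^3 − 2^2 = 8 − 4 = 4.
φ(5^2) = 5^2 − 5^1 = 25 − 5 = 20.
φ(17) = 17 − 1 = 16.
φ(41) = 41 − 1 = 40.
Since φ is multiplicative, φ(139400) = 4 · 20 · 16 · 40 = 51200.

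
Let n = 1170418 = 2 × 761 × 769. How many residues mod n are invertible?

583680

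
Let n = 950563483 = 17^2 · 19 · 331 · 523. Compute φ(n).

843384960

φ(950563483) = 950563483 · (1 − 1/17) · (1 − 1/19) · (1 − 1/331) · (1 − 1/523)
       = 950563483 · 49610880/55915499 = 843384960.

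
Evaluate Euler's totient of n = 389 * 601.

232800

φ(389) = 389 − 1 = 388.
φ(601) = 601 − 1 = 600.
Multiply: 388 · 600 = 232800.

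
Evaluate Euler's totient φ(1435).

960

1435 = 5 · 7 · 41.
φ(1435) = 1435 · (1 − 1/5) · (1 − 1/7) · (1 − 1/41)
       = 1435 · 960/1435 = 960.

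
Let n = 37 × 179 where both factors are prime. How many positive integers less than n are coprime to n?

φ(pq) = (p−1)(q−1) = 36 · 178 = 6408.

6408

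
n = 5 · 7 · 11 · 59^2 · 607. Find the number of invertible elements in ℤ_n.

497695680

φ(813492295) = 813492295 · (1 − 1/5) · (1 − 1/7) · (1 − 1/11) · (1 − 1/59) · (1 − 1/607)
       = 813492295 · 8435520/13788005 = 497695680.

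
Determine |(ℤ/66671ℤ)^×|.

55440

Factor 66671: 66671 = 11^2 · 19 · 29.
φ(66671) = 66671 · (1 − 1/11) · (1 − 1/19) · (1 − 1/29)
       = 66671 · 5040/6061 = 55440.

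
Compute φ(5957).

4752

Factor 5957: 5957 = 7 · 23 · 37.
φ(5957) = 5957 · (1 − 1/7) · (1 − 1/23) · (1 − 1/37)
       = 5957 · 4752/5957 = 4752.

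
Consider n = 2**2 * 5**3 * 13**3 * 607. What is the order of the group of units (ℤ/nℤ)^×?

φ(2^2) = 2^2 − 2^1 = 4 − 2 = 2.
φ(5^3) = 5^3 − 5^2 = 125 − 25 = 100.
φ(13^3) = 13^2·(13−1) = 169·12 = 2028.
φ(607) = 607 − 1 = 606.
Multiply: 2 · 100 · 2028 · 606 = 245793600.

245793600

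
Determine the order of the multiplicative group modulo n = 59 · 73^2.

304848

φ(314411) = 314411 · (1 − 1/59) · (1 − 1/73)
       = 314411 · 4176/4307 = 304848.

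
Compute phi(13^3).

φ(13^3) = 13^2·(13−1) = 169·12 = 2028.

2028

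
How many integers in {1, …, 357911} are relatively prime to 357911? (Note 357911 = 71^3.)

φ(357911) = 357911 · (1 − 1/71)
       = 357911 · 70/71 = 352870.

352870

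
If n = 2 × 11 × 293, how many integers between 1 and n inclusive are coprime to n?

2920

φ(2) = 2 − 1 = 1.
φ(11) = 11 − 1 = 10.
φ(293) = 293 − 1 = 292.
Multiply: 1 · 10 · 292 = 2920.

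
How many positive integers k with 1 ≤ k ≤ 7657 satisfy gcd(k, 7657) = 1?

6480

7657 = 13 · 19 · 31.
φ(7657) = 7657 · (1 − 1/13) · (1 − 1/19) · (1 − 1/31)
       = 7657 · 6480/7657 = 6480.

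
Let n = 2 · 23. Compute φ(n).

22

φ(2) = 2 − 1 = 1.
φ(23) = 23 − 1 = 22.
Multiply: 1 · 22 = 22.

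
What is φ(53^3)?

φ(53^3) = 53^2·(53−1) = 2809·52 = 146068.

146068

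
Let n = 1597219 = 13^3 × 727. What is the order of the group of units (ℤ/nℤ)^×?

1472328

φ(1597219) = 1597219 · (1 − 1/13) · (1 − 1/727)
       = 1597219 · 8712/9451 = 1472328.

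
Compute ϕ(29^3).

23548

φ(24389) = 24389 · (1 − 1/29)
       = 24389 · 28/29 = 23548.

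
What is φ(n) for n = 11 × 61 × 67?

39600

φ(11) = 11 − 1 = 10.
φ(61) = 61 − 1 = 60.
φ(67) = 67 − 1 = 66.
Since φ is multiplicative, φ(44957) = 10 · 60 · 66 = 39600.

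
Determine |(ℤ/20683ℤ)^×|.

Prime factorization: 20683 = 13 · 37 · 43.
φ(20683) = 20683 · (1 − 1/13) · (1 − 1/37) · (1 − 1/43)
       = 20683 · 18144/20683 = 18144.

18144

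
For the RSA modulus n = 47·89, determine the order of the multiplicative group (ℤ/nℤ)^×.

4048

φ(4183) = 4183 · (1 − 1/47) · (1 − 1/89)
       = 4183 · 4048/4183 = 4048.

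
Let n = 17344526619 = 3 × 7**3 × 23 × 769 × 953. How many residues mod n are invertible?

9457975296

φ(17344526619) = 17344526619 · (1 − 1/3) · (1 − 1/7) · (1 − 1/23) · (1 − 1/769) · (1 − 1/953)
       = 17344526619 · 193019904/353969931 = 9457975296.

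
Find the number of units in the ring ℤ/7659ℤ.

Factor 7659: 7659 = 3**2 * 23 * 37.
φ(3^2) = 3^2 − 3^1 = 9 − 3 = 6.
φ(23) = 23 − 1 = 22.
φ(37) = 37 − 1 = 36.
φ(7659) = 6 × 22 × 36 = 4752.

4752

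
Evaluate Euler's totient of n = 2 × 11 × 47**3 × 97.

97549440

φ(2) = 2 − 1 = 1.
φ(11) = 11 − 1 = 10.
φ(47^3) = 47^3 − 47^2 = 103823 − 2209 = 101614.
φ(97) = 97 − 1 = 96.
Multiply: 1 · 10 · 101614 · 96 = 97549440.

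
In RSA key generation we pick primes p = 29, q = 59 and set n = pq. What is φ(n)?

1624

φ(1711) = 1711 · (1 − 1/29) · (1 − 1/59)
       = 1711 · 1624/1711 = 1624.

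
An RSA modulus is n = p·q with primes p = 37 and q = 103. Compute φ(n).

3672

φ(37) = 37 − 1 = 36.
φ(103) = 103 − 1 = 102.
φ(3811) = 36 × 102 = 3672.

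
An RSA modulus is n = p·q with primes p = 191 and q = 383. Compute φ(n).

72580

φ(191) = 191 − 1 = 190.
φ(383) = 383 − 1 = 382.
Multiply: 190 · 382 = 72580.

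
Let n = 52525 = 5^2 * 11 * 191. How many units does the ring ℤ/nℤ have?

38000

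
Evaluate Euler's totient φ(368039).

296352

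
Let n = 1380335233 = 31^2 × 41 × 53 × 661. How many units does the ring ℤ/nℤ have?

1276704000

φ(31^2) = 31^2 − 31^1 = 961 − 31 = 930.
φ(41) = 41 − 1 = 40.
φ(53) = 53 − 1 = 52.
φ(661) = 661 − 1 = 660.
φ(1380335233) = 930 × 40 × 52 × 660 = 1276704000.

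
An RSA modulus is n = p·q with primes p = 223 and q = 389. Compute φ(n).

86136

φ(223) = 223 − 1 = 222.
φ(389) = 389 − 1 = 388.
Multiply: 222 · 388 = 86136.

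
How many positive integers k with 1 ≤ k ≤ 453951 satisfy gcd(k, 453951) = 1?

453951 = 3^3 · 17 · 23 · 43.
φ(453951) = 453951 · (1 − 1/3) · (1 − 1/17) · (1 − 1/23) · (1 − 1/43)
       = 453951 · 29568/50439 = 266112.

266112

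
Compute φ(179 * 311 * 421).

φ(179) = 179 − 1 = 178.
φ(311) = 311 − 1 = 310.
φ(421) = 421 − 1 = 420.
Multiply: 178 · 310 · 420 = 23175600.

23175600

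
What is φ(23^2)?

φ(529) = 529 · (1 − 1/23)
       = 529 · 22/23 = 506.

506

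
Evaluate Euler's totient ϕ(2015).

Factor 2015: 2015 = 5 × 13 × 31.
φ(2015) = 2015 · (1 − 1/5) · (1 − 1/13) · (1 − 1/31)
       = 2015 · 1440/2015 = 1440.

1440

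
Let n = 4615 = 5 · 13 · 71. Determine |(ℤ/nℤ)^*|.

3360

φ(5) = 5 − 1 = 4.
φ(13) = 13 − 1 = 12.
φ(71) = 71 − 1 = 70.
Multiply: 4 · 12 · 70 = 3360.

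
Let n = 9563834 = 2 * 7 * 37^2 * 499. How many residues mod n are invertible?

3980016

φ(9563834) = 9563834 · (1 − 1/2) · (1 − 1/7) · (1 − 1/37) · (1 − 1/499)
       = 9563834 · 107568/258482 = 3980016.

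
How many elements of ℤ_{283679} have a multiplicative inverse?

230400

283679 = 11 · 17 · 37 · 41.
φ(283679) = 283679 · (1 − 1/11) · (1 − 1/17) · (1 − 1/37) · (1 − 1/41)
       = 283679 · 230400/283679 = 230400.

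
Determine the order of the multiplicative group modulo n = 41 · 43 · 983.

1649760

φ(41) = 41 − 1 = 40.
φ(43) = 43 − 1 = 42.
φ(983) = 983 − 1 = 982.
φ(1733029) = 40 × 42 × 982 = 1649760.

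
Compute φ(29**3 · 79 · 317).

φ(29^3) = 29^3 − 29^2 = 24389 − 841 = 23548.
φ(79) = 79 − 1 = 78.
φ(317) = 317 − 1 = 316.
Multiply: 23548 · 78 · 316 = 580411104.

580411104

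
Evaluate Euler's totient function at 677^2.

457652

φ(458329) = 458329 · (1 − 1/677)
       = 458329 · 676/677 = 457652.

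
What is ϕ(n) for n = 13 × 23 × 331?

φ(13) = 13 − 1 = 12.
φ(23) = 23 − 1 = 22.
φ(331) = 331 − 1 = 330.
Since φ is multiplicative, φ(98969) = 12 · 22 · 330 = 87120.

87120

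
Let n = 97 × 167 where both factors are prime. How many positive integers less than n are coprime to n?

15936

φ(pq) = (p−1)(q−1) = 96 · 166 = 15936.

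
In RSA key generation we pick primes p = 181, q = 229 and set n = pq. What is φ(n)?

41040

φ(41449) = 41449 · (1 − 1/181) · (1 − 1/229)
       = 41449 · 41040/41449 = 41040.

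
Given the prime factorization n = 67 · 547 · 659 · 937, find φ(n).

22194139968

φ(22630134467) = 22630134467 · (1 − 1/67) · (1 − 1/547) · (1 − 1/659) · (1 − 1/937)
       = 22630134467 · 22194139968/22630134467 = 22194139968.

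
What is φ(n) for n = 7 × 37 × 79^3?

105148368

φ(7) = 7 − 1 = 6.
φ(37) = 37 − 1 = 36.
φ(79^3) = 79^3 − 79^2 = 493039 − 6241 = 486798.
Since φ is multiplicative, φ(127697101) = 6 · 36 · 486798 = 105148368.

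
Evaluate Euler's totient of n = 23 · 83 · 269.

483472

φ(23) = 23 − 1 = 22.
φ(83) = 83 − 1 = 82.
φ(269) = 269 − 1 = 268.
Multiply: 22 · 82 · 268 = 483472.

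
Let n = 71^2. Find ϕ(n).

4970

φ(71^2) = 71^1·(71−1) = 71·70 = 4970.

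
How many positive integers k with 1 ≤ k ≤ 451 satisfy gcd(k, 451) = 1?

400

451 = 11 × 41.
φ(11) = 11 − 1 = 10.
φ(41) = 41 − 1 = 40.
Multiply: 10 · 40 = 400.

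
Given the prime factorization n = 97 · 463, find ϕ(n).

φ(97) = 97 − 1 = 96.
φ(463) = 463 − 1 = 462.
Multiply: 96 · 462 = 44352.

44352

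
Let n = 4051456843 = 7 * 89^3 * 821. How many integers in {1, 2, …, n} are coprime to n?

3429476160

φ(7) = 7 − 1 = 6.
φ(89^3) = 89^2·(89−1) = 7921·88 = 697048.
φ(821) = 821 − 1 = 820.
φ(4051456843) = 6 × 697048 × 820 = 3429476160.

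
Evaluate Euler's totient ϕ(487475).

345600

Factor 487475: 487475 = 5^2 × 17 × 31 × 37.
φ(5^2) = 5^2 − 5^1 = 25 − 5 = 20.
φ(17) = 17 − 1 = 16.
φ(31) = 31 − 1 = 30.
φ(37) = 37 − 1 = 36.
Since φ is multiplicative, φ(487475) = 20 · 16 · 30 · 36 = 345600.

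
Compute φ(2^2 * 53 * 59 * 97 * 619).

357866496

φ(2^2) = 2^2 − 2^1 = 4 − 2 = 2.
φ(53) = 53 − 1 = 52.
φ(59) = 59 − 1 = 58.
φ(97) = 97 − 1 = 96.
φ(619) = 619 − 1 = 618.
φ(751017844) = 2 × 52 × 58 × 96 × 618 = 357866496.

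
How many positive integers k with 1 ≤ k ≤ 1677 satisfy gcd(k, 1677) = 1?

1008

First factor: 1677 = 3 · 13 · 43.
φ(3) = 3 − 1 = 2.
φ(13) = 13 − 1 = 12.
φ(43) = 43 − 1 = 42.
Since φ is multiplicative, φ(1677) = 2 · 12 · 42 = 1008.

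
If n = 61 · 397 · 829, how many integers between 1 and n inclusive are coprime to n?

φ(61) = 61 − 1 = 60.
φ(397) = 397 − 1 = 396.
φ(829) = 829 − 1 = 828.
Multiply: 60 · 396 · 828 = 19673280.

19673280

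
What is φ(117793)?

117793 = 13^2 * 17 * 41.
φ(117793) = 117793 · (1 − 1/13) · (1 − 1/17) · (1 − 1/41)
       = 117793 · 7680/9061 = 99840.

99840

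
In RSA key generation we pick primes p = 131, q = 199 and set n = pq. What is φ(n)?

φ(26069) = 26069 · (1 − 1/131) · (1 − 1/199)
       = 26069 · 25740/26069 = 25740.

25740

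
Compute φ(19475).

14400

First factor: 19475 = 5**2 × 19 × 41.
φ(5^2) = 5^1·(5−1) = 5·4 = 20.
φ(19) = 19 − 1 = 18.
φ(41) = 41 − 1 = 40.
Multiply: 20 · 18 · 40 = 14400.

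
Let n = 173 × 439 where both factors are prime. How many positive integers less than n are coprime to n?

φ(pq) = (p−1)(q−1) = 172 · 438 = 75336.

75336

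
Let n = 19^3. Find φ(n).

6498

φ(6859) = 6859 · (1 − 1/19)
       = 6859 · 18/19 = 6498.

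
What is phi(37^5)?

φ(69343957) = 69343957 · (1 − 1/37)
       = 69343957 · 36/37 = 67469796.

67469796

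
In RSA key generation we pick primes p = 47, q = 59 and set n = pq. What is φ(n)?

2668

For distinct primes, φ(pq) = (p−1)(q−1) = 46 × 58 = 2668.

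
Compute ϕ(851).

792

First factor: 851 = 23 · 37.
φ(851) = 851 · (1 − 1/23) · (1 − 1/37)
       = 851 · 792/851 = 792.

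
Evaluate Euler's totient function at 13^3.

2028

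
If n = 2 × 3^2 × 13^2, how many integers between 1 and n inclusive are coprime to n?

936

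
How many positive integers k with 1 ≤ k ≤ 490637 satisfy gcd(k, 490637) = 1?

First factor: 490637 = 7^2 * 17 * 19 * 31.
φ(7^2) = 7^2 − 7^1 = 49 − 7 = 42.
φ(17) = 17 − 1 = 16.
φ(19) = 19 − 1 = 18.
φ(31) = 31 − 1 = 30.
Since φ is multiplicative, φ(490637) = 42 · 16 · 18 · 30 = 362880.

362880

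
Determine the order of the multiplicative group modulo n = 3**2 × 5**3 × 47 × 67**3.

φ(15902843625) = 15902843625 · (1 − 1/3) · (1 − 1/5) · (1 − 1/47) · (1 − 1/67)
       = 15902843625 · 24288/47235 = 8177162400.

8177162400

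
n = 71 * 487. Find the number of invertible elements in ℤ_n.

34020

φ(34577) = 34577 · (1 − 1/71) · (1 − 1/487)
       = 34577 · 34020/34577 = 34020.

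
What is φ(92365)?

56448

Factor 92365: 92365 = 5 × 7^2 × 13 × 29.
φ(92365) = 92365 · (1 − 1/5) · (1 − 1/7) · (1 − 1/13) · (1 − 1/29)
       = 92365 · 8064/13195 = 56448.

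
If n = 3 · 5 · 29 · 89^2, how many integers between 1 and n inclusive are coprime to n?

1754368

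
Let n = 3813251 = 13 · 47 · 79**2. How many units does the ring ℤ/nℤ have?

3401424

φ(3813251) = 3813251 · (1 − 1/13) · (1 − 1/47) · (1 − 1/79)
       = 3813251 · 43056/48269 = 3401424.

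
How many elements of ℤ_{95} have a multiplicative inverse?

72

First factor: 95 = 5 · 19.
φ(95) = 95 · (1 − 1/5) · (1 − 1/19)
       = 95 · 72/95 = 72.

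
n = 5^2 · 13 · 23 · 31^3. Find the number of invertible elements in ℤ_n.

152222400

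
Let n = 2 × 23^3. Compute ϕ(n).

11638

φ(2) = 2 − 1 = 1.
φ(23^3) = 23^2·(23−1) = 529·22 = 11638.
φ(24334) = 1 × 11638 = 11638.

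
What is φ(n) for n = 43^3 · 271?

φ(43^3) = 43^3 − 43^2 = 79507 − 1849 = 77658.
φ(271) = 271 − 1 = 270.
Since φ is multiplicative, φ(21546397) = 77658 · 270 = 20967660.

20967660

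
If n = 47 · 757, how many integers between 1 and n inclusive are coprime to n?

34776

φ(35579) = 35579 · (1 − 1/47) · (1 − 1/757)
       = 35579 · 34776/35579 = 34776.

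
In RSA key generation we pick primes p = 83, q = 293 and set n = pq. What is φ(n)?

23944

For distinct primes, φ(pq) = (p−1)(q−1) = 82 × 292 = 23944.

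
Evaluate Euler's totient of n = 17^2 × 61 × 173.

2807040

φ(3049817) = 3049817 · (1 − 1/17) · (1 − 1/61) · (1 − 1/173)
       = 3049817 · 165120/179401 = 2807040.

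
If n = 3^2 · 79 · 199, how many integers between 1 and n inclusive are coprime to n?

φ(3^2) = 3^2 − 3^1 = 9 − 3 = 6.
φ(79) = 79 − 1 = 78.
φ(199) = 199 − 1 = 198.
Since φ is multiplicative, φ(141489) = 6 · 78 · 198 = 92664.

92664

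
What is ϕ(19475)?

Prime factorization: 19475 = 5**2 · 19 · 41.
φ(19475) = 19475 · (1 − 1/5) · (1 − 1/19) · (1 − 1/41)
       = 19475 · 2880/3895 = 14400.

14400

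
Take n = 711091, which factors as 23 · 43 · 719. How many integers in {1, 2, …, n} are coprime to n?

φ(711091) = 711091 · (1 − 1/23) · (1 − 1/43) · (1 − 1/719)
       = 711091 · 663432/711091 = 663432.

663432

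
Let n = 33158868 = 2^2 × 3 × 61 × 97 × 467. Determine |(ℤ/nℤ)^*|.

φ(2^2) = 2^2 − 2^1 = 4 − 2 = 2.
φ(3) = 3 − 1 = 2.
φ(61) = 61 − 1 = 60.
φ(97) = 97 − 1 = 96.
φ(467) = 467 − 1 = 466.
Since φ is multiplicative, φ(33158868) = 2 · 2 · 60 · 96 · 466 = 10736640.

10736640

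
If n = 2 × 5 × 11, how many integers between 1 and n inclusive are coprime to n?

40

φ(110) = 110 · (1 − 1/2) · (1 − 1/5) · (1 − 1/11)
       = 110 · 40/110 = 40.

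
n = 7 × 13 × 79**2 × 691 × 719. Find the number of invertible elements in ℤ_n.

φ(7) = 7 − 1 = 6.
φ(13) = 13 − 1 = 12.
φ(79^2) = 79^2 − 79^1 = 6241 − 79 = 6162.
φ(691) = 691 − 1 = 690.
φ(719) = 719 − 1 = 718.
Since φ is multiplicative, φ(282164590799) = 6 · 12 · 6162 · 690 · 718 = 219800018880.

219800018880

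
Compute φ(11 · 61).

φ(671) = 671 · (1 − 1/11) · (1 − 1/61)
       = 671 · 600/671 = 600.

600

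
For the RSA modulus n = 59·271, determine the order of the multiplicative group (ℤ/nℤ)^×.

15660

For distinct primes, φ(pq) = (p−1)(q−1) = 58 × 270 = 15660.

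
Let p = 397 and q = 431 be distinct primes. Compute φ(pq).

φ(171107) = 171107 · (1 − 1/397) · (1 − 1/431)
       = 171107 · 170280/171107 = 170280.

170280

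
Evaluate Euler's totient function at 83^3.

564898

φ(571787) = 571787 · (1 − 1/83)
       = 571787 · 82/83 = 564898.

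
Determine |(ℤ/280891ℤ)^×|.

230400

280891 = 13 * 17 * 31 * 41.
φ(280891) = 280891 · (1 − 1/13) · (1 − 1/17) · (1 − 1/31) · (1 − 1/41)
       = 280891 · 230400/280891 = 230400.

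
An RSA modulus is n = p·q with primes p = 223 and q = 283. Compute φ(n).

62604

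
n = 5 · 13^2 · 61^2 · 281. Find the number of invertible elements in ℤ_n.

φ(883532845) = 883532845 · (1 − 1/5) · (1 − 1/13) · (1 − 1/61) · (1 − 1/281)
       = 883532845 · 806400/1114165 = 639475200.

639475200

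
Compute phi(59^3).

φ(205379) = 205379 · (1 − 1/59)
       = 205379 · 58/59 = 201898.

201898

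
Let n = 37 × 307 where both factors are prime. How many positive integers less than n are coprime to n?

11016

For distinct primes, φ(pq) = (p−1)(q−1) = 36 × 306 = 11016.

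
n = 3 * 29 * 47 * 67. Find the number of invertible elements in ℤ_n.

φ(3) = 3 − 1 = 2.
φ(29) = 29 − 1 = 28.
φ(47) = 47 − 1 = 46.
φ(67) = 67 − 1 = 66.
Multiply: 2 · 28 · 46 · 66 = 170016.

170016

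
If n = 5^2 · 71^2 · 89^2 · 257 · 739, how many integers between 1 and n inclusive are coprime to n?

147080599142400

φ(189589499960075) = 189589499960075 · (1 − 1/5) · (1 − 1/71) · (1 − 1/89) · (1 − 1/257) · (1 − 1/739)
       = 189589499960075 · 4655185920/6000617185 = 147080599142400.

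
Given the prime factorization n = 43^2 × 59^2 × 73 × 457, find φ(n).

202906093824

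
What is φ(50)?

20

Prime factorization: 50 = 2 · 5^2.
φ(2) = 2 − 1 = 1.
φ(5^2) = 5^1·(5−1) = 5·4 = 20.
φ(50) = 1 × 20 = 20.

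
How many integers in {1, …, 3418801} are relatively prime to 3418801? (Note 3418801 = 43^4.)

3339294

φ(3418801) = 3418801 · (1 − 1/43)
       = 3418801 · 42/43 = 3339294.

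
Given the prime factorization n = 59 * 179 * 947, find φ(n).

φ(59) = 59 − 1 = 58.
φ(179) = 179 − 1 = 178.
φ(947) = 947 − 1 = 946.
φ(10001267) = 58 × 178 × 946 = 9766504.

9766504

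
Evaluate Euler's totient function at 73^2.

5256

φ(73^2) = 73^1·(73−1) = 73·72 = 5256.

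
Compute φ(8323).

6720

8323 = 7 · 29 · 41.
φ(7) = 7 − 1 = 6.
φ(29) = 29 − 1 = 28.
φ(41) = 41 − 1 = 40.
Since φ is multiplicative, φ(8323) = 6 · 28 · 40 = 6720.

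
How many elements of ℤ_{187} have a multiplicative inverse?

160

Prime factorization: 187 = 11 × 17.
φ(187) = 187 · (1 − 1/11) · (1 − 1/17)
       = 187 · 160/187 = 160.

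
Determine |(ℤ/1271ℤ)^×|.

1200

1271 = 31 * 41.
φ(31) = 31 − 1 = 30.
φ(41) = 41 − 1 = 40.
Multiply: 30 · 40 = 1200.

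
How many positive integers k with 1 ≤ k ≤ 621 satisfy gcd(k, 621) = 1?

396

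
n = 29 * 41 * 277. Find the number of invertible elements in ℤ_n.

φ(329353) = 329353 · (1 − 1/29) · (1 − 1/41) · (1 − 1/277)
       = 329353 · 309120/329353 = 309120.

309120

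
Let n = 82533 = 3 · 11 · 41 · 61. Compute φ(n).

48000

φ(3) = 3 − 1 = 2.
φ(11) = 11 − 1 = 10.
φ(41) = 41 − 1 = 40.
φ(61) = 61 − 1 = 60.
Multiply: 2 · 10 · 40 · 60 = 48000.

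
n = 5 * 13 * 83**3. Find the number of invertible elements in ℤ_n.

φ(37166155) = 37166155 · (1 − 1/5) · (1 − 1/13) · (1 − 1/83)
       = 37166155 · 3936/5395 = 27115104.

27115104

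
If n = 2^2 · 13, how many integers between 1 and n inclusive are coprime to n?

24

φ(52) = 52 · (1 − 1/2) · (1 − 1/13)
       = 52 · 12/26 = 24.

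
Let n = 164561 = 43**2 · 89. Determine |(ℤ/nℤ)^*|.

φ(43^2) = 43^2 − 43^1 = 1849 − 43 = 1806.
φ(89) = 89 − 1 = 88.
Since φ is multiplicative, φ(164561) = 1806 · 88 = 158928.

158928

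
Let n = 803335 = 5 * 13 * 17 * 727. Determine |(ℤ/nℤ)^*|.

557568

φ(803335) = 803335 · (1 − 1/5) · (1 − 1/13) · (1 − 1/17) · (1 − 1/727)
       = 803335 · 557568/803335 = 557568.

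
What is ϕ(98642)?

45360

Prime factorization: 98642 = 2 × 31 × 37 × 43.
φ(98642) = 98642 · (1 − 1/2) · (1 − 1/31) · (1 − 1/37) · (1 − 1/43)
       = 98642 · 45360/98642 = 45360.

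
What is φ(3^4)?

φ(81) = 81 · (1 − 1/3)
       = 81 · 2/3 = 54.

54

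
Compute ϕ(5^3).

φ(125) = 125 · (1 − 1/5)
       = 125 · 4/5 = 100.

100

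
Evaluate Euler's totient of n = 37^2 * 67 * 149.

φ(37^2) = 37^2 − 37^1 = 1369 − 37 = 1332.
φ(67) = 67 − 1 = 66.
φ(149) = 149 − 1 = 148.
Multiply: 1332 · 66 · 148 = 13010976.

13010976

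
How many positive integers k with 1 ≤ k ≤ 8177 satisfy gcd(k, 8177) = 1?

Prime factorization: 8177 = 13 × 17 × 37.
φ(13) = 13 − 1 = 12.
φ(17) = 17 − 1 = 16.
φ(37) = 37 − 1 = 36.
φ(8177) = 12 × 16 × 36 = 6912.

6912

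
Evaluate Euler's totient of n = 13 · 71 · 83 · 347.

φ(13) = 13 − 1 = 12.
φ(71) = 71 − 1 = 70.
φ(83) = 83 − 1 = 82.
φ(347) = 347 − 1 = 346.
φ(26583323) = 12 × 70 × 82 × 346 = 23832480.

23832480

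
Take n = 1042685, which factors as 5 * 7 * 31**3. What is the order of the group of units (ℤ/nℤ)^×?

φ(1042685) = 1042685 · (1 − 1/5) · (1 − 1/7) · (1 − 1/31)
       = 1042685 · 720/1085 = 691920.

691920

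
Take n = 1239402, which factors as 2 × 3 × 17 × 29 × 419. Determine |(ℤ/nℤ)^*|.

φ(2) = 2 − 1 = 1.
φ(3) = 3 − 1 = 2.
φ(17) = 17 − 1 = 16.
φ(29) = 29 − 1 = 28.
φ(419) = 419 − 1 = 418.
φ(1239402) = 1 × 2 × 16 × 28 × 418 = 374528.

374528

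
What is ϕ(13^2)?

φ(13^2) = 13^1·(13−1) = 13·12 = 156.

156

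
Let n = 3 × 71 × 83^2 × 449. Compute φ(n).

φ(3) = 3 − 1 = 2.
φ(71) = 71 − 1 = 70.
φ(83^2) = 83^2 − 83^1 = 6889 − 83 = 6806.
φ(449) = 449 − 1 = 448.
Multiply: 2 · 70 · 6806 · 448 = 426872320.

426872320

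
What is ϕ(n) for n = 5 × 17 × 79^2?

φ(530485) = 530485 · (1 − 1/5) · (1 − 1/17) · (1 − 1/79)
       = 530485 · 4992/6715 = 394368.

394368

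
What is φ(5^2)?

20

φ(25) = 25 · (1 − 1/5)
       = 25 · 4/5 = 20.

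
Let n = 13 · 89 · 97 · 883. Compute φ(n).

φ(13) = 13 − 1 = 12.
φ(89) = 89 − 1 = 88.
φ(97) = 97 − 1 = 96.
φ(883) = 883 − 1 = 882.
φ(99098207) = 12 × 88 × 96 × 882 = 89413632.

89413632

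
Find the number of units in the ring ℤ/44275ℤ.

26400

44275 = 5^2 × 7 × 11 × 23.
φ(5^2) = 5^1·(5−1) = 5·4 = 20.
φ(7) = 7 − 1 = 6.
φ(11) = 11 − 1 = 10.
φ(23) = 23 − 1 = 22.
φ(44275) = 20 × 6 × 10 × 22 = 26400.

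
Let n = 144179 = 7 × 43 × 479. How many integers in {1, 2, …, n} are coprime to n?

120456

φ(7) = 7 − 1 = 6.
φ(43) = 43 − 1 = 42.
φ(479) = 479 − 1 = 478.
φ(144179) = 6 × 42 × 478 = 120456.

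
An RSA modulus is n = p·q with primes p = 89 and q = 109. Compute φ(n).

φ(9701) = 9701 · (1 − 1/89) · (1 − 1/109)
       = 9701 · 9504/9701 = 9504.

9504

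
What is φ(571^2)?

325470

φ(571^2) = 571^2 − 571^1 = 326041 − 571 = 325470.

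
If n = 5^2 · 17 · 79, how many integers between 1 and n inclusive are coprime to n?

φ(5^2) = 5^2 − 5^1 = 25 − 5 = 20.
φ(17) = 17 − 1 = 16.
φ(79) = 79 − 1 = 78.
φ(33575) = 20 × 16 × 78 = 24960.

24960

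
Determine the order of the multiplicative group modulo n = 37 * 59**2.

123192

φ(128797) = 128797 · (1 − 1/37) · (1 − 1/59)
       = 128797 · 2088/2183 = 123192.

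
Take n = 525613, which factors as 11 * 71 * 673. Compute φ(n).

470400

φ(11) = 11 − 1 = 10.
φ(71) = 71 − 1 = 70.
φ(673) = 673 − 1 = 672.
Multiply: 10 · 70 · 672 = 470400.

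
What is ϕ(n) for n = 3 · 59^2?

6844

φ(10443) = 10443 · (1 − 1/3) · (1 − 1/59)
       = 10443 · 116/177 = 6844.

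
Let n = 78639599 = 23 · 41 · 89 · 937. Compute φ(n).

φ(23) = 23 − 1 = 22.
φ(41) = 41 − 1 = 40.
φ(89) = 89 − 1 = 88.
φ(937) = 937 − 1 = 936.
Since φ is multiplicative, φ(78639599) = 22 · 40 · 88 · 936 = 72483840.

72483840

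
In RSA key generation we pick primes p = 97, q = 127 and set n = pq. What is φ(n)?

12096

φ(pq) = (p−1)(q−1) = 96 · 126 = 12096.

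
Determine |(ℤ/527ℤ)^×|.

480

First factor: 527 = 17 * 31.
φ(17) = 17 − 1 = 16.
φ(31) = 31 − 1 = 30.
Multiply: 16 · 30 = 480.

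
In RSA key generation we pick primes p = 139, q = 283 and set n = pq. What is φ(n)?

φ(pq) = (p−1)(q−1) = 138 · 282 = 38916.

38916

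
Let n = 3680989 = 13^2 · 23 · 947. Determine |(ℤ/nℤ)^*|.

φ(3680989) = 3680989 · (1 − 1/13) · (1 − 1/23) · (1 − 1/947)
       = 3680989 · 249744/283153 = 3246672.

3246672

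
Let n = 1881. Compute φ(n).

Prime factorization: 1881 = 3**2 * 11 * 19.
φ(1881) = 1881 · (1 − 1/3) · (1 − 1/11) · (1 − 1/19)
       = 1881 · 360/627 = 1080.

1080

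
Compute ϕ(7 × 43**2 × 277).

2990736

φ(3585211) = 3585211 · (1 − 1/7) · (1 − 1/43) · (1 − 1/277)
       = 3585211 · 69552/83377 = 2990736.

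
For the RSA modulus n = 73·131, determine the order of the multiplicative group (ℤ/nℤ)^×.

9360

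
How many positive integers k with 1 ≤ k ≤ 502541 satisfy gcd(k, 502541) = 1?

Factor 502541: 502541 = 13 · 29 · 31 · 43.
φ(502541) = 502541 · (1 − 1/13) · (1 − 1/29) · (1 − 1/31) · (1 − 1/43)
       = 502541 · 423360/502541 = 423360.

423360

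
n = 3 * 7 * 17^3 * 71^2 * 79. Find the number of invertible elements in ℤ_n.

φ(41087512347) = 41087512347 · (1 − 1/3) · (1 − 1/7) · (1 − 1/17) · (1 − 1/71) · (1 − 1/79)
       = 41087512347 · 1048320/2002413 = 21510478080.

21510478080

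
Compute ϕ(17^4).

φ(83521) = 83521 · (1 − 1/17)
       = 83521 · 16/17 = 78608.

78608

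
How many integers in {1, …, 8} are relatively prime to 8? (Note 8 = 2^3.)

4

φ(2^3) = 2^2·(2−1) = 4·1 = 4.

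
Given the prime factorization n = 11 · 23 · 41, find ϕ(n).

φ(10373) = 10373 · (1 − 1/11) · (1 − 1/23) · (1 − 1/41)
       = 10373 · 8800/10373 = 8800.

8800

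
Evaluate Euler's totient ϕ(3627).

Prime factorization: 3627 = 3^2 · 13 · 31.
φ(3^2) = 3^2 − 3^1 = 9 − 3 = 6.
φ(13) = 13 − 1 = 12.
φ(31) = 31 − 1 = 30.
φ(3627) = 6 × 12 × 30 = 2160.

2160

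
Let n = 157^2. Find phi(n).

24492

φ(24649) = 24649 · (1 − 1/157)
       = 24649 · 156/157 = 24492.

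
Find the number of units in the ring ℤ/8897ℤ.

7200

8897 = 7 · 31 · 41.
φ(8897) = 8897 · (1 − 1/7) · (1 − 1/31) · (1 − 1/41)
       = 8897 · 7200/8897 = 7200.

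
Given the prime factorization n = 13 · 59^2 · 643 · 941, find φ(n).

φ(13) = 13 − 1 = 12.
φ(59^2) = 59^1·(59−1) = 59·58 = 3422.
φ(643) = 643 − 1 = 642.
φ(941) = 941 − 1 = 940.
Since φ is multiplicative, φ(27380915939) = 12 · 3422 · 642 · 940 = 24781302720.

24781302720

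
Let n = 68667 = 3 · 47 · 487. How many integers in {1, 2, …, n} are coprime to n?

φ(68667) = 68667 · (1 − 1/3) · (1 − 1/47) · (1 − 1/487)
       = 68667 · 44712/68667 = 44712.

44712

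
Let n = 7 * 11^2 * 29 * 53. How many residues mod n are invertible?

φ(1301839) = 1301839 · (1 − 1/7) · (1 − 1/11) · (1 − 1/29) · (1 − 1/53)
       = 1301839 · 87360/118349 = 960960.

960960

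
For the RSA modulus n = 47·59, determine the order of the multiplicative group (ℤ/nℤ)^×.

For distinct primes, φ(pq) = (p−1)(q−1) = 46 × 58 = 2668.

2668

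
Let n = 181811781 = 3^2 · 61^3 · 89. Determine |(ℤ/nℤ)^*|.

φ(181811781) = 181811781 · (1 − 1/3) · (1 − 1/61) · (1 − 1/89)
       = 181811781 · 10560/16287 = 117881280.

117881280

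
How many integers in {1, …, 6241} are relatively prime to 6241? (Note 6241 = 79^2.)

φ(79^2) = 79^1·(79−1) = 79·78 = 6162.

6162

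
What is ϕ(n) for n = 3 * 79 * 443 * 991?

φ(3) = 3 − 1 = 2.
φ(79) = 79 − 1 = 78.
φ(443) = 443 − 1 = 442.
φ(991) = 991 − 1 = 990.
Multiply: 2 · 78 · 442 · 990 = 68262480.

68262480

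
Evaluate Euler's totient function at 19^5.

2345778

φ(19^5) = 19^5 − 19^4 = 2476099 − 130321 = 2345778.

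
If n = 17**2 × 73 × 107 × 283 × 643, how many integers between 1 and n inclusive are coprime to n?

375829963776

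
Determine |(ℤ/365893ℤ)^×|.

365893 = 11 · 29 · 31 · 37.
φ(11) = 11 − 1 = 10.
φ(29) = 29 − 1 = 28.
φ(31) = 31 − 1 = 30.
φ(37) = 37 − 1 = 36.
Since φ is multiplicative, φ(365893) = 10 · 28 · 30 · 36 = 302400.

302400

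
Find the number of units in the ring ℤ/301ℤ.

252

First factor: 301 = 7 * 43.
φ(301) = 301 · (1 − 1/7) · (1 − 1/43)
       = 301 · 252/301 = 252.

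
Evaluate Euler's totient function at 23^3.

φ(12167) = 12167 · (1 − 1/23)
       = 12167 · 22/23 = 11638.

11638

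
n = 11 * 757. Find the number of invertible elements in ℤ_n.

7560

φ(11) = 11 − 1 = 10.
φ(757) = 757 − 1 = 756.
Multiply: 10 · 756 = 7560.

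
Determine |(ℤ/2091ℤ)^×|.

1280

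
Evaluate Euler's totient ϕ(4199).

Factor 4199: 4199 = 13 · 17 · 19.
φ(13) = 13 − 1 = 12.
φ(17) = 17 − 1 = 16.
φ(19) = 19 − 1 = 18.
φ(4199) = 12 × 16 × 18 = 3456.

3456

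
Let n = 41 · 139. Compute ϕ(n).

φ(41) = 41 − 1 = 40.
φ(139) = 139 − 1 = 138.
Multiply: 40 · 138 = 5520.

5520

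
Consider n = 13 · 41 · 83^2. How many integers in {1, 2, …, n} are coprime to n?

φ(13) = 13 − 1 = 12.
φ(41) = 41 − 1 = 40.
φ(83^2) = 83^2 − 83^1 = 6889 − 83 = 6806.
Multiply: 12 · 40 · 6806 = 3266880.

3266880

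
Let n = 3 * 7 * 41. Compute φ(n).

480

φ(3) = 3 − 1 = 2.
φ(7) = 7 − 1 = 6.
φ(41) = 41 − 1 = 40.
φ(861) = 2 × 6 × 40 = 480.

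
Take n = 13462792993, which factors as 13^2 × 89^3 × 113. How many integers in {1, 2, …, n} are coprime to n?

φ(13462792993) = 13462792993 · (1 − 1/13) · (1 − 1/89) · (1 − 1/113)
       = 13462792993 · 118272/130741 = 12178822656.

12178822656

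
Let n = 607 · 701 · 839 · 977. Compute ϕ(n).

φ(607) = 607 − 1 = 606.
φ(701) = 701 − 1 = 700.
φ(839) = 839 − 1 = 838.
φ(977) = 977 − 1 = 976.
Since φ is multiplicative, φ(348789364421) = 606 · 700 · 838 · 976 = 346948089600.

346948089600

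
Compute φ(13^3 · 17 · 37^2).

43220736

φ(13^3) = 13^3 − 13^2 = 2197 − 169 = 2028.
φ(17) = 17 − 1 = 16.
φ(37^2) = 37^1·(37−1) = 37·36 = 1332.
Multiply: 2028 · 16 · 1332 = 43220736.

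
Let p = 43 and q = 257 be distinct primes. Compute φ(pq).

φ(pq) = (p−1)(q−1) = 42 · 256 = 10752.

10752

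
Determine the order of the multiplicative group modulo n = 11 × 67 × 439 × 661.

190792800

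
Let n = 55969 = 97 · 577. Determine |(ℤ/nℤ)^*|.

55296

φ(55969) = 55969 · (1 − 1/97) · (1 − 1/577)
       = 55969 · 55296/55969 = 55296.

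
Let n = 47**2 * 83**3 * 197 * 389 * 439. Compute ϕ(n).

40680626647511424

φ(42492309955330421) = 42492309955330421 · (1 − 1/47) · (1 − 1/83) · (1 − 1/197) · (1 − 1/389) · (1 − 1/439)
       = 42492309955330421 · 125641638528/131237001187 = 40680626647511424.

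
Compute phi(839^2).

φ(839^2) = 839^1·(839−1) = 839·838 = 703082.

703082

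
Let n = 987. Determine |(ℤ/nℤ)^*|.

Factor 987: 987 = 3 · 7 · 47.
φ(3) = 3 − 1 = 2.
φ(7) = 7 − 1 = 6.
φ(47) = 47 − 1 = 46.
φ(987) = 2 × 6 × 46 = 552.

552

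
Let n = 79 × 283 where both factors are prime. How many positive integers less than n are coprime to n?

21996

φ(n) = (p − 1)(q − 1) = (79−1)(283−1) = 78·282 = 21996.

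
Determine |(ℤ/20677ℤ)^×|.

Prime factorization: 20677 = 23 · 29 · 31.
φ(20677) = 20677 · (1 − 1/23) · (1 − 1/29) · (1 − 1/31)
       = 20677 · 18480/20677 = 18480.

18480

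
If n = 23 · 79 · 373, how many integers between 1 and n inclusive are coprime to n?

638352

φ(23) = 23 − 1 = 22.
φ(79) = 79 − 1 = 78.
φ(373) = 373 − 1 = 372.
φ(677741) = 22 × 78 × 372 = 638352.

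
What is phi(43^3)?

φ(79507) = 79507 · (1 − 1/43)
       = 79507 · 42/43 = 77658.

77658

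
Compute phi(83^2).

φ(6889) = 6889 · (1 − 1/83)
       = 6889 · 82/83 = 6806.

6806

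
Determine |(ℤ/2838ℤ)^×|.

First factor: 2838 = 2 · 3 · 11 · 43.
φ(2838) = 2838 · (1 − 1/2) · (1 − 1/3) · (1 − 1/11) · (1 − 1/43)
       = 2838 · 840/2838 = 840.

840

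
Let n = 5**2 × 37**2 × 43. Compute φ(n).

1118880

φ(1471675) = 1471675 · (1 − 1/5) · (1 − 1/37) · (1 − 1/43)
       = 1471675 · 6048/7955 = 1118880.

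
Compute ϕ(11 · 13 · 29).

φ(4147) = 4147 · (1 − 1/11) · (1 − 1/13) · (1 − 1/29)
       = 4147 · 3360/4147 = 3360.

3360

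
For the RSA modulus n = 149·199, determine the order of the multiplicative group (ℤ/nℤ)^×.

φ(29651) = 29651 · (1 − 1/149) · (1 − 1/199)
       = 29651 · 29304/29651 = 29304.

29304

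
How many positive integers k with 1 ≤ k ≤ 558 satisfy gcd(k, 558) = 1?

180

First factor: 558 = 2 · 3**2 · 31.
φ(2) = 2 − 1 = 1.
φ(3^2) = 3^2 − 3^1 = 9 − 3 = 6.
φ(31) = 31 − 1 = 30.
Multiply: 1 · 6 · 30 = 180.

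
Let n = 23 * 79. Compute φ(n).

1716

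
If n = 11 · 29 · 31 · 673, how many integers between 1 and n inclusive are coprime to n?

5644800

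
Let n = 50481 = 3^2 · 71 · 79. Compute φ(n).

φ(3^2) = 3^1·(3−1) = 3·2 = 6.
φ(71) = 71 − 1 = 70.
φ(79) = 79 − 1 = 78.
Since φ is multiplicative, φ(50481) = 6 · 70 · 78 = 32760.

32760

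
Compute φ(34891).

Prime factorization: 34891 = 23 · 37 · 41.
φ(23) = 23 − 1 = 22.
φ(37) = 37 − 1 = 36.
φ(41) = 41 − 1 = 40.
φ(34891) = 22 × 36 × 40 = 31680.

31680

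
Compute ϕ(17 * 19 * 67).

φ(17) = 17 − 1 = 16.
φ(19) = 19 − 1 = 18.
φ(67) = 67 − 1 = 66.
Since φ is multiplicative, φ(21641) = 16 · 18 · 66 = 19008.

19008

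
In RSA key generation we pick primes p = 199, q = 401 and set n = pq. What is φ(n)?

79200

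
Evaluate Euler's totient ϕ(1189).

1120

Factor 1189: 1189 = 29 × 41.
φ(1189) = 1189 · (1 − 1/29) · (1 − 1/41)
       = 1189 · 1120/1189 = 1120.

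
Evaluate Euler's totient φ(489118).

194040

Prime factorization: 489118 = 2 * 7**3 * 23 * 31.
φ(489118) = 489118 · (1 − 1/2) · (1 − 1/7) · (1 − 1/23) · (1 − 1/31)
       = 489118 · 3960/9982 = 194040.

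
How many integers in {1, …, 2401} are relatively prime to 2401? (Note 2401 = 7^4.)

2058

φ(7^4) = 7^3·(7−1) = 343·6 = 2058.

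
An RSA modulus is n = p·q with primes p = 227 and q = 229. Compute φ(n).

51528

φ(pq) = (p−1)(q−1) = 226 · 228 = 51528.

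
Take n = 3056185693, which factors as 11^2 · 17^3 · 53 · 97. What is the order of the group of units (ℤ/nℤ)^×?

φ(11^2) = 11^1·(11−1) = 11·10 = 110.
φ(17^3) = 17^3 − 17^2 = 4913 − 289 = 4624.
φ(53) = 53 − 1 = 52.
φ(97) = 97 − 1 = 96.
Since φ is multiplicative, φ(3056185693) = 110 · 4624 · 52 · 96 = 2539130880.

2539130880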